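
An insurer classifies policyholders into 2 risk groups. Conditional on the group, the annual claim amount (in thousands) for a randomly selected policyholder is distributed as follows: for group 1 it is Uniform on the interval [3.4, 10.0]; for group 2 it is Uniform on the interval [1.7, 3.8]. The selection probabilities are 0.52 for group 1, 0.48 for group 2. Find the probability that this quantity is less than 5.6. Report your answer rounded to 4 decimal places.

Conditional on each group, P(X < 5.6): 1: 0.333333; 2: 1.
By total probability, P(X < 5.6) = 0.52·0.333333 + 0.48·1 = 0.653333.

0.6533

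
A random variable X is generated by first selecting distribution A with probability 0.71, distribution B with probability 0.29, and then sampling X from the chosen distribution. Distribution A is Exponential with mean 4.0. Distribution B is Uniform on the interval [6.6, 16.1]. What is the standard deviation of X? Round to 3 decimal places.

Per component, A: μ=4, E[X²]=32; B: μ=11.35, E[X²]=136.343.
E[X] = 0.71·4 + 0.29·11.35 = 6.1315.
E[X²] = 0.71·32 + 0.29·136.343 = 62.2596.
Var(X) = E[X²] − (E[X])² = 62.2596 − 37.5953 = 24.6643.
SD(X) = √24.6643 = 4.96631.

4.966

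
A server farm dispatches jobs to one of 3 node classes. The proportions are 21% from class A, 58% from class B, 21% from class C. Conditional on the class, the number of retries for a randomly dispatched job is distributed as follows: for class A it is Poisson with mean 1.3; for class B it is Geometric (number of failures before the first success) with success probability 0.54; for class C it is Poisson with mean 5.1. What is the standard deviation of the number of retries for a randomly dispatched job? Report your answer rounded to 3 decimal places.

2.262

Per component, A: μ=1.3, E[X²]=2.99; B: μ=0.851852, E[X²]=2.30316; C: μ=5.1, E[X²]=31.11.
E[X] = 0.21·1.3 + 0.58·0.851852 + 0.21·5.1 = 1.83807.
E[X²] = 0.21·2.99 + 0.58·2.30316 + 0.21·31.11 = 8.49683.
Var(X) = E[X²] − (E[X])² = 8.49683 − 3.37852 = 5.11831.
SD(X) = √5.11831 = 2.26237.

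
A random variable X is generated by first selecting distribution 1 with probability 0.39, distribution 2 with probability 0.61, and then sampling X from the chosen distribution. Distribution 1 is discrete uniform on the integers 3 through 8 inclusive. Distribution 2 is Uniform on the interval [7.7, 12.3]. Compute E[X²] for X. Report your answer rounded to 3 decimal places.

75.011

For each component E[X²] = Var + (mean)², giving 1: 33.1667; 2: 101.763.
Overall E[X²] = 0.39·33.1667 + 0.61·101.763 = 75.0106.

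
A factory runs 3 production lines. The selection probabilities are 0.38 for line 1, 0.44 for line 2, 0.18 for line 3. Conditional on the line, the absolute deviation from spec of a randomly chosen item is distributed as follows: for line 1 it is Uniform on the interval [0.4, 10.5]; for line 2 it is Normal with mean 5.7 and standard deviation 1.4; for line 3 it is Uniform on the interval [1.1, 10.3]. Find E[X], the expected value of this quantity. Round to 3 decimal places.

Component means — 1: 5.45; 2: 5.7; 3: 5.7.
E[X] = 0.38·5.45 + 0.44·5.7 + 0.18·5.7 = 5.605.

5.605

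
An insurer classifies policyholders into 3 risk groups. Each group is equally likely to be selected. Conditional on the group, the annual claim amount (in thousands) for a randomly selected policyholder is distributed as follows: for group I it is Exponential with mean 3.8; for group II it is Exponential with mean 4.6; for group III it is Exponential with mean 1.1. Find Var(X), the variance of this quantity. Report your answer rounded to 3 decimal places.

14.512

Per component, I: μ=3.8, E[X²]=28.88; II: μ=4.6, E[X²]=42.32; III: μ=1.1, E[X²]=2.42.
E[X] = 0.333333·3.8 + 0.333333·4.6 + 0.333333·1.1 = 3.16667.
E[X²] = 0.333333·28.88 + 0.333333·42.32 + 0.333333·2.42 = 24.54.
Var(X) = E[X²] − (E[X])² = 24.54 − 10.0278 = 14.5122.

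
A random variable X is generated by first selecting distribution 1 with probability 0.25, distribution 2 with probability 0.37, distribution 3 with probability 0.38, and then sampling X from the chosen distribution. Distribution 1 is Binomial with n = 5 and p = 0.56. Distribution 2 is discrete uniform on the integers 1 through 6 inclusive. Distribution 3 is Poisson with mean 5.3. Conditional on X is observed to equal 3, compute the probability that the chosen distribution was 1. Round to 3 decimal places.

0.439

Likelihoods P(X=3 | ·): 1: 0.339993; 2: 0.166667; 3: 0.123856.
Posterior ∝ prior × likelihood. Numerator for 1: 0.25·0.339993 = 0.0849981.
Normalizing constant: 0.25·0.339993 + 0.37·0.166667 + 0.38·0.123856 = 0.19373.
P(1 | observation) = 0.0849981 / 0.19373 = 0.438746.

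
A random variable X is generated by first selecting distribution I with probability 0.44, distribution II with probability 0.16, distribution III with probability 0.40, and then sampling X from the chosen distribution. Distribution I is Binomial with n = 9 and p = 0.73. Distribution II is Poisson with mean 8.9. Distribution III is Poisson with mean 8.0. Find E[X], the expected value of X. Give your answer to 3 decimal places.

Component means — I: 6.57; II: 8.9; III: 8.
E[X] = 0.44·6.57 + 0.16·8.9 + 0.4·8 = 7.5148.

7.515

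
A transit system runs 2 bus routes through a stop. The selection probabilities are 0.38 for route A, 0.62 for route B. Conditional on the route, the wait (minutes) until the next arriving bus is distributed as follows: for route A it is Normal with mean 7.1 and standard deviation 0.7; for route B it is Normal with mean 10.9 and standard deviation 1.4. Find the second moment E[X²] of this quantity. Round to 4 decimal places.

94.2194

For each component E[X²] = Var + (mean)², giving A: 50.9; B: 120.77.
Overall E[X²] = 0.38·50.9 + 0.62·120.77 = 94.2194.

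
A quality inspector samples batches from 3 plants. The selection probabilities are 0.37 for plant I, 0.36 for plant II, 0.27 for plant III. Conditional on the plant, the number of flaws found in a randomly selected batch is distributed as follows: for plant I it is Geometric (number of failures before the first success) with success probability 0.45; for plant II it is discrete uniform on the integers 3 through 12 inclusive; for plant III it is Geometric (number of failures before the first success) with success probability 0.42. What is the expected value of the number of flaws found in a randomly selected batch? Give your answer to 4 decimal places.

3.5251

Component means — I: 1.22222; II: 7.5; III: 1.38095.
E[X] = 0.37·1.22222 + 0.36·7.5 + 0.27·1.38095 = 3.52508.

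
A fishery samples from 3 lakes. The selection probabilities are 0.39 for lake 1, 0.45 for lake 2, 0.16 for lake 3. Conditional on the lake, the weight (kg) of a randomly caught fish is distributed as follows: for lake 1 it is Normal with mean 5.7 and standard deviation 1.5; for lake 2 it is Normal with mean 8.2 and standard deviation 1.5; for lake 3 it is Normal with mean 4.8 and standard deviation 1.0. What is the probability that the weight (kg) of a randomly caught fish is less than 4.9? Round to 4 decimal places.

Conditional on each lake, P(X < 4.9): 1: 0.296901; 2: 0.0139034; 3: 0.539828.
By total probability, P(X < 4.9) = 0.39·0.296901 + 0.45·0.0139034 + 0.16·0.539828 = 0.208421.

0.2084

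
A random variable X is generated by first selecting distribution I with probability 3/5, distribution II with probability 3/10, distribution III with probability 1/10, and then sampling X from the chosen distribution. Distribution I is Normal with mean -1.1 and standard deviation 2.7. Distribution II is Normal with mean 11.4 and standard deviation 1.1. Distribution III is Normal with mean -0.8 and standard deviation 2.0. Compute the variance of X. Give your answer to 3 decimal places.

Per component, I: μ=-1.1, E[X²]=8.5; II: μ=11.4, E[X²]=131.17; III: μ=-0.8, E[X²]=4.64.
E[X] = 0.6·-1.1 + 0.3·11.4 + 0.1·-0.8 = 2.68.
E[X²] = 0.6·8.5 + 0.3·131.17 + 0.1·4.64 = 44.915.
Var(X) = E[X²] − (E[X])² = 44.915 − 7.1824 = 37.7326.

37.733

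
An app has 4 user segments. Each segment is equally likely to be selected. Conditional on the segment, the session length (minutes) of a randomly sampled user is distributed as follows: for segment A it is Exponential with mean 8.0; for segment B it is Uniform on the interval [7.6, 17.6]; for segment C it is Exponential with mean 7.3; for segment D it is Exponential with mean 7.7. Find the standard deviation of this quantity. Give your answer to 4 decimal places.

7.1312

Per component, A: μ=8, E[X²]=128; B: μ=12.6, E[X²]=167.093; C: μ=7.3, E[X²]=106.58; D: μ=7.7, E[X²]=118.58.
E[X] = 0.25·8 + 0.25·12.6 + 0.25·7.3 + 0.25·7.7 = 8.9.
E[X²] = 0.25·128 + 0.25·167.093 + 0.25·106.58 + 0.25·118.58 = 130.063.
Var(X) = E[X²] − (E[X])² = 130.063 − 79.21 = 50.8533.
SD(X) = √50.8533 = 7.13115.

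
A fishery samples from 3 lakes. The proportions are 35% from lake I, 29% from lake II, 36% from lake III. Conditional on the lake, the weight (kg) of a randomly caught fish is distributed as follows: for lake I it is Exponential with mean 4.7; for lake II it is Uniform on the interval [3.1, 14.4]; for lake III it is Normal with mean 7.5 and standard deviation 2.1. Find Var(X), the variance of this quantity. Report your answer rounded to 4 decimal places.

15.2208

Per component, I: μ=4.7, E[X²]=44.18; II: μ=8.75, E[X²]=87.2033; III: μ=7.5, E[X²]=60.66.
E[X] = 0.35·4.7 + 0.29·8.75 + 0.36·7.5 = 6.8825.
E[X²] = 0.35·44.18 + 0.29·87.2033 + 0.36·60.66 = 62.5896.
Var(X) = E[X²] − (E[X])² = 62.5896 − 47.3688 = 15.2208.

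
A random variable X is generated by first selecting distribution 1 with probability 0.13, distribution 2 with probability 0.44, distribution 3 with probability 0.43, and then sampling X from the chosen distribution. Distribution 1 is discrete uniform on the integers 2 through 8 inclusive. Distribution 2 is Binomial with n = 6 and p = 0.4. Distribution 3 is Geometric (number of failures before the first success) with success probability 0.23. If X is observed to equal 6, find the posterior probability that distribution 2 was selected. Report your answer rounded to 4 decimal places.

Likelihoods P(X=6 | ·): 1: 0.142857; 2: 0.004096; 3: 0.0479371.
Posterior ∝ prior × likelihood. Numerator for 2: 0.44·0.004096 = 0.00180224.
Normalizing constant: 0.13·0.142857 + 0.44·0.004096 + 0.43·0.0479371 = 0.0409866.
P(2 | observation) = 0.00180224 / 0.0409866 = 0.0439714.

0.0440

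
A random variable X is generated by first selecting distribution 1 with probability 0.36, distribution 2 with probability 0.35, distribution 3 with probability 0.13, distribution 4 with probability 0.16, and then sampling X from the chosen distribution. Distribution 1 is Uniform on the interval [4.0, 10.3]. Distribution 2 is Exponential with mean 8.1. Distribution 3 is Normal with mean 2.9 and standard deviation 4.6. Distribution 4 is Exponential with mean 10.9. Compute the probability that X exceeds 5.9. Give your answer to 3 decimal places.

0.547

Conditional on each component, P(X > 5.9): 1: 0.698413; 2: 0.482683; 3: 0.257144; 4: 0.582.
By total probability, P(X > 5.9) = 0.36·0.698413 + 0.35·0.482683 + 0.13·0.257144 + 0.16·0.582 = 0.546916.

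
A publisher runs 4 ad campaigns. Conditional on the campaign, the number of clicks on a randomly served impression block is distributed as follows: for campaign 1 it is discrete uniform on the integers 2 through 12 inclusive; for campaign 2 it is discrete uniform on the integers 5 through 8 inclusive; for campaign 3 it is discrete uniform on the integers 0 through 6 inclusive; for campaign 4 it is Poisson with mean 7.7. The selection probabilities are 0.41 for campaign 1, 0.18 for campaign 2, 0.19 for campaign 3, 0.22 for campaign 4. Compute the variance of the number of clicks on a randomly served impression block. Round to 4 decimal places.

Per component, 1: μ=7, E[X²]=59; 2: μ=6.5, E[X²]=43.5; 3: μ=3, E[X²]=13; 4: μ=7.7, E[X²]=66.99.
E[X] = 0.41·7 + 0.18·6.5 + 0.19·3 + 0.22·7.7 = 6.304.
E[X²] = 0.41·59 + 0.18·43.5 + 0.19·13 + 0.22·66.99 = 49.2278.
Var(X) = E[X²] − (E[X])² = 49.2278 − 39.7404 = 9.48738.

9.4874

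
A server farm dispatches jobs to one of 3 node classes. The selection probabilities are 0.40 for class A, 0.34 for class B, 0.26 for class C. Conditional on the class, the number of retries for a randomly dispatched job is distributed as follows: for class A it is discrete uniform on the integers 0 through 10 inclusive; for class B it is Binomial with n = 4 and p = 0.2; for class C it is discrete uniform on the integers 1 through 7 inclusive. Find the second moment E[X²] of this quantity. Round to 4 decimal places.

19.6352

For each component E[X²] = Var + (mean)², giving A: 35; B: 1.28; C: 20.
Overall E[X²] = 0.4·35 + 0.34·1.28 + 0.26·20 = 19.6352.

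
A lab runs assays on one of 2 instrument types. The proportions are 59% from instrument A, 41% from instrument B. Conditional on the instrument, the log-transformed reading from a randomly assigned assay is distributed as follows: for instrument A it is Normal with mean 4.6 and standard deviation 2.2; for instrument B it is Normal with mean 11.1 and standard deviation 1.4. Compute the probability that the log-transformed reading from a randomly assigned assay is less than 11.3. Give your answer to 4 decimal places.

Conditional on each instrument, P(X < 11.3): A: 0.998838; B: 0.556798.
By total probability, P(X < 11.3) = 0.59·0.998838 + 0.41·0.556798 = 0.817602.

0.8176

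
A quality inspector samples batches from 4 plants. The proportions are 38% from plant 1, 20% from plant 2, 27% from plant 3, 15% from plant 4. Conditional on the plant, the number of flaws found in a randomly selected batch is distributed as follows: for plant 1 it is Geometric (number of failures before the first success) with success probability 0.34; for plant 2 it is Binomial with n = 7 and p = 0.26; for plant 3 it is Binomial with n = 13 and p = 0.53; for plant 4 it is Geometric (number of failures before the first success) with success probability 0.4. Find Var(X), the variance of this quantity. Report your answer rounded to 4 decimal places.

Per component, 1: μ=1.94118, E[X²]=9.47751; 2: μ=1.82, E[X²]=4.6592; 3: μ=6.89, E[X²]=50.7104; 4: μ=1.5, E[X²]=6.
E[X] = 0.38·1.94118 + 0.2·1.82 + 0.27·6.89 + 0.15·1.5 = 3.18695.
E[X²] = 0.38·9.47751 + 0.2·4.6592 + 0.27·50.7104 + 0.15·6 = 19.1251.
Var(X) = E[X²] − (E[X])² = 19.1251 − 10.1566 = 8.96847.

8.9685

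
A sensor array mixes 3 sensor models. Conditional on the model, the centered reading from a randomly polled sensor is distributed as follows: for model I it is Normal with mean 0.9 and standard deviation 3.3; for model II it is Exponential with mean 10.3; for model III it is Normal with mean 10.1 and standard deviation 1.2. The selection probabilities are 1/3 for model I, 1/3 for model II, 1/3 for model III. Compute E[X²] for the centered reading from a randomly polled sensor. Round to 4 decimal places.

For each component E[X²] = Var + (mean)², giving I: 11.7; II: 212.18; III: 103.45.
Overall E[X²] = 0.333333·11.7 + 0.333333·212.18 + 0.333333·103.45 = 109.11.

109.1100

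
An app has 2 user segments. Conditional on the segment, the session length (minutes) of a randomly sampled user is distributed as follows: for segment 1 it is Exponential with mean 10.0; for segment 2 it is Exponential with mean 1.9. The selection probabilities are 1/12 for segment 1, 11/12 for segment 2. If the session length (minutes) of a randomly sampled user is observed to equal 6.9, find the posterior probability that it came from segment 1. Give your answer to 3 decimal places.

Likelihoods f(6.9 | ·): 1: 0.0501576; 2: 0.0139339.
Posterior ∝ prior × likelihood. Numerator for 1: 0.0833333·0.0501576 = 0.0041798.
Normalizing constant: 0.0833333·0.0501576 + 0.916667·0.0139339 = 0.0169525.
P(1 | observation) = 0.0041798 / 0.0169525 = 0.246559.

0.247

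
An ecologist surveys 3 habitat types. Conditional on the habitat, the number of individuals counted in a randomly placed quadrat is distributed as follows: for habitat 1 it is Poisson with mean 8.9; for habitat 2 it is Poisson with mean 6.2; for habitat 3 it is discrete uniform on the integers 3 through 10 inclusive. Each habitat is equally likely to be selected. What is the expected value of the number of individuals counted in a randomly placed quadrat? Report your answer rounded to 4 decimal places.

Component means — 1: 8.9; 2: 6.2; 3: 6.5.
E[X] = 0.333333·8.9 + 0.333333·6.2 + 0.333333·6.5 = 7.2.

7.2000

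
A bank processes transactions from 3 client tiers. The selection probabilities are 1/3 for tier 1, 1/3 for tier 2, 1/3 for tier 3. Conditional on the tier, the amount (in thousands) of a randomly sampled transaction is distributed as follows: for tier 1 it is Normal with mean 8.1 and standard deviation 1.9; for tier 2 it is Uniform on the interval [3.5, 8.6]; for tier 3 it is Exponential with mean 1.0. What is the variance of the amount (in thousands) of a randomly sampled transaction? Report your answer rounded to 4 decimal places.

11.1608

Per component, 1: μ=8.1, E[X²]=69.22; 2: μ=6.05, E[X²]=38.77; 3: μ=1, E[X²]=2.
E[X] = 0.333333·8.1 + 0.333333·6.05 + 0.333333·1 = 5.05.
E[X²] = 0.333333·69.22 + 0.333333·38.77 + 0.333333·2 = 36.6633.
Var(X) = E[X²] − (E[X])² = 36.6633 − 25.5025 = 11.1608.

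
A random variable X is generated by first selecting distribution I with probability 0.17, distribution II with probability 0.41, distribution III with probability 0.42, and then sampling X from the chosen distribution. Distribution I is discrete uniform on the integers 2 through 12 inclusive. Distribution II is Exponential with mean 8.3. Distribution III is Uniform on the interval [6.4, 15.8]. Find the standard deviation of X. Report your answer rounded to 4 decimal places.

5.9754

Per component, I: μ=7, E[X²]=59; II: μ=8.3, E[X²]=137.78; III: μ=11.1, E[X²]=130.573.
E[X] = 0.17·7 + 0.41·8.3 + 0.42·11.1 = 9.255.
E[X²] = 0.17·59 + 0.41·137.78 + 0.42·130.573 = 121.361.
Var(X) = E[X²] − (E[X])² = 121.361 − 85.655 = 35.7056.
SD(X) = √35.7056 = 5.97541.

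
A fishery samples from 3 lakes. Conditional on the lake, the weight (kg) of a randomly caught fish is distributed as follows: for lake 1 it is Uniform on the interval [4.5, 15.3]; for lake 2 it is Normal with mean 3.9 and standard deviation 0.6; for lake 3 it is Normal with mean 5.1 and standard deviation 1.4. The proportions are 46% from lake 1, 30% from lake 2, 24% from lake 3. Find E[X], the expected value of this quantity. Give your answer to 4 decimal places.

6.9480

Component means — 1: 9.9; 2: 3.9; 3: 5.1.
E[X] = 0.46·9.9 + 0.3·3.9 + 0.24·5.1 = 6.948.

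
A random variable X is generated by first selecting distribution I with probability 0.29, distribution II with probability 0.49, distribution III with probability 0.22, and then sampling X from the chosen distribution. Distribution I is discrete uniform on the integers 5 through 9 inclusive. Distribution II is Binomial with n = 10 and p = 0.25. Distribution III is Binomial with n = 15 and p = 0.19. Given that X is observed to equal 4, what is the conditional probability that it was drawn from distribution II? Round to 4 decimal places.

Likelihoods P(X=4 | ·): I: 0; II: 0.145998; III: 0.175179.
Posterior ∝ prior × likelihood. Numerator for II: 0.49·0.145998 = 0.071539.
Normalizing constant: 0.29·0 + 0.49·0.145998 + 0.22·0.175179 = 0.110078.
P(II | observation) = 0.071539 / 0.110078 = 0.649891.

0.6499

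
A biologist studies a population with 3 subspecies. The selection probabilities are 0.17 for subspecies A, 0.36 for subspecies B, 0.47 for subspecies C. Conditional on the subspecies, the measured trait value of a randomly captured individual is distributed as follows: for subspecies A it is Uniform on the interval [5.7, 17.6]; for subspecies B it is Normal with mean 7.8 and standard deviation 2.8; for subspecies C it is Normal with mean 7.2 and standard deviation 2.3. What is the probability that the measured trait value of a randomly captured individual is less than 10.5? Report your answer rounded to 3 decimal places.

0.803

Conditional on each subspecies, P(X < 10.5): A: 0.403361; B: 0.832549; C: 0.924325.
By total probability, P(X < 10.5) = 0.17·0.403361 + 0.36·0.832549 + 0.47·0.924325 = 0.802722.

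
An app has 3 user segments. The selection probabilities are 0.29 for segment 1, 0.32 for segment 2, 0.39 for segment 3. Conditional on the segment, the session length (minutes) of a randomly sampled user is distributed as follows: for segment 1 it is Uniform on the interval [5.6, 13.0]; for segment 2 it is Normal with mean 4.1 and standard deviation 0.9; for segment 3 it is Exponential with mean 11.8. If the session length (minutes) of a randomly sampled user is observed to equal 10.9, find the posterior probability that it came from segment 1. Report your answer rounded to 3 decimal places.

0.749

Likelihoods f(10.9 | ·): 1: 0.135135; 2: 1.78036e-13; 3: 0.0336471.
Posterior ∝ prior × likelihood. Numerator for 1: 0.29·0.135135 = 0.0391892.
Normalizing constant: 0.29·0.135135 + 0.32·1.78036e-13 + 0.39·0.0336471 = 0.0523116.
P(1 | observation) = 0.0391892 / 0.0523116 = 0.74915.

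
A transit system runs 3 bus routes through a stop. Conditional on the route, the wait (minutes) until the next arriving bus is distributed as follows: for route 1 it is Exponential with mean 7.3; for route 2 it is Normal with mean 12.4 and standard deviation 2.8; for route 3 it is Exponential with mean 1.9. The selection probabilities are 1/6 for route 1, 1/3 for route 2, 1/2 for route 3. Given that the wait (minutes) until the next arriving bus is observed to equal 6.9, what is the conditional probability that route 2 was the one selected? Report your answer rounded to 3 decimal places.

Likelihoods f(6.9 | ·): 1: 0.0532328; 2: 0.020697; 3: 0.0139339.
Posterior ∝ prior × likelihood. Numerator for 2: 0.333333·0.020697 = 0.006899.
Normalizing constant: 0.166667·0.0532328 + 0.333333·0.020697 + 0.5·0.0139339 = 0.0227381.
P(2 | observation) = 0.006899 / 0.0227381 = 0.303412.

0.303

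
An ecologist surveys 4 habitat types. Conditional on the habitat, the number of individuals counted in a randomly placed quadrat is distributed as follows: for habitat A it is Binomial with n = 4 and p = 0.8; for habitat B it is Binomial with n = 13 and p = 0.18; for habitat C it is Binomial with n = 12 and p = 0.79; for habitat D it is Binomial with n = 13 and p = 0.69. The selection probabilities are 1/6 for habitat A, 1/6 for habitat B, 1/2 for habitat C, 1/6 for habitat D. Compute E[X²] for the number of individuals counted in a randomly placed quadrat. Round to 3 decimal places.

For each component E[X²] = Var + (mean)², giving A: 10.88; B: 7.3944; C: 91.8612; D: 83.2416.
Overall E[X²] = 0.166667·10.88 + 0.166667·7.3944 + 0.5·91.8612 + 0.166667·83.2416 = 62.8499.

62.850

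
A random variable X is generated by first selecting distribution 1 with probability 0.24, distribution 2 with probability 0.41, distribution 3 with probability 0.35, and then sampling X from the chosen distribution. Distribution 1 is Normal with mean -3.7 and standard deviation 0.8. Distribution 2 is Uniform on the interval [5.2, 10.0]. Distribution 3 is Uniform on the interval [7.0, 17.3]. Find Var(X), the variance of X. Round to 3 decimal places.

Per component, 1: μ=-3.7, E[X²]=14.33; 2: μ=7.6, E[X²]=59.68; 3: μ=12.15, E[X²]=156.463.
E[X] = 0.24·-3.7 + 0.41·7.6 + 0.35·12.15 = 6.4805.
E[X²] = 0.24·14.33 + 0.41·59.68 + 0.35·156.463 = 82.6702.
Var(X) = E[X²] − (E[X])² = 82.6702 − 41.9969 = 40.6733.

40.673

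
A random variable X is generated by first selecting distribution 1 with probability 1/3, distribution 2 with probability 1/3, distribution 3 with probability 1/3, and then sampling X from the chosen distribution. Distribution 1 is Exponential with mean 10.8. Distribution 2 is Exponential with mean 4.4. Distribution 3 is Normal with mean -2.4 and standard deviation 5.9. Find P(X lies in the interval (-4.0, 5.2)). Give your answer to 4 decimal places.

0.5278

Conditional on each component, P(-4.0 < X < 5.2): 1: 0.382133; 2: 0.693279; 3: 0.508027.
By total probability, P(-4.0 < X < 5.2) = 0.333333·0.382133 + 0.333333·0.693279 + 0.333333·0.508027 = 0.527813.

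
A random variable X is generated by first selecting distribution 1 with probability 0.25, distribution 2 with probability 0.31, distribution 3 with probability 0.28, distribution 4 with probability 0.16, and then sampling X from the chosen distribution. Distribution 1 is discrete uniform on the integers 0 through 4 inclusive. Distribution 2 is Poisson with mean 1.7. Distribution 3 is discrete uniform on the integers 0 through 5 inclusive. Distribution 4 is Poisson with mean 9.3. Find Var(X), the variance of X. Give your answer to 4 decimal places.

Per component, 1: μ=2, E[X²]=6; 2: μ=1.7, E[X²]=4.59; 3: μ=2.5, E[X²]=9.16667; 4: μ=9.3, E[X²]=95.79.
E[X] = 0.25·2 + 0.31·1.7 + 0.28·2.5 + 0.16·9.3 = 3.215.
E[X²] = 0.25·6 + 0.31·4.59 + 0.28·9.16667 + 0.16·95.79 = 20.816.
Var(X) = E[X²] − (E[X])² = 20.816 − 10.3362 = 10.4797.

10.4797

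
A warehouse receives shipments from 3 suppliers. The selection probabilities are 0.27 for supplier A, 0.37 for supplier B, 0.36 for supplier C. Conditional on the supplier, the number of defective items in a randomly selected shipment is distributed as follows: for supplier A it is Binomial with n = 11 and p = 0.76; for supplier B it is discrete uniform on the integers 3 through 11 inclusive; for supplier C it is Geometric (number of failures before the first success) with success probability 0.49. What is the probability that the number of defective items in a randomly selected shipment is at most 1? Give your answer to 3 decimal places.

0.266

Conditional on each supplier, P(X ≤ 1): A: 5.45269e-06; B: 0; C: 0.7399.
By total probability, P(X ≤ 1) = 0.27·5.45269e-06 + 0.37·0 + 0.36·0.7399 = 0.266365.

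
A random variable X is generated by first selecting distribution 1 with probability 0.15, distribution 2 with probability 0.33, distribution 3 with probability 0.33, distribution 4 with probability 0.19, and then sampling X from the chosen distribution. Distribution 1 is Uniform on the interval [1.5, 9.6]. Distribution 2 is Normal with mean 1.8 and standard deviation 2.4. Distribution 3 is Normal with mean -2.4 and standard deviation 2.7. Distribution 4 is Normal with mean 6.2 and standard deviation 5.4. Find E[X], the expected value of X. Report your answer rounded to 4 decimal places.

1.8125

Component means — 1: 5.55; 2: 1.8; 3: -2.4; 4: 6.2.
E[X] = 0.15·5.55 + 0.33·1.8 + 0.33·-2.4 + 0.19·6.2 = 1.8125.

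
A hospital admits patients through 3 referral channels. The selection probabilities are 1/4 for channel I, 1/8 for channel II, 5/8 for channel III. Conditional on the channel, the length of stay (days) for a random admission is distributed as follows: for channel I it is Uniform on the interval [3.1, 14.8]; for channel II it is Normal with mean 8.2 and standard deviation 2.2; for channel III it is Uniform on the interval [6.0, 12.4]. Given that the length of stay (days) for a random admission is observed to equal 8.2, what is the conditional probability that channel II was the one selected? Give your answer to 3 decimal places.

0.160

Likelihoods f(8.2 | ·): I: 0.0854701; II: 0.181337; III: 0.15625.
Posterior ∝ prior × likelihood. Numerator for II: 0.125·0.181337 = 0.0226672.
Normalizing constant: 0.25·0.0854701 + 0.125·0.181337 + 0.625·0.15625 = 0.141691.
P(II | observation) = 0.0226672 / 0.141691 = 0.159976.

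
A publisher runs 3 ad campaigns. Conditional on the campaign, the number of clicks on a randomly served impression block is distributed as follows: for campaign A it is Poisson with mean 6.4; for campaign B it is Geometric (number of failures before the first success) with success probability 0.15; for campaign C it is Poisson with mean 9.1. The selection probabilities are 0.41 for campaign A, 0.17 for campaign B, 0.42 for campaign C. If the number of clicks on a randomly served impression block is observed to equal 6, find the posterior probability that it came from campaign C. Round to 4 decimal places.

Likelihoods P(X=6 | ·): A: 0.158585; B: 0.0565724; C: 0.0880716.
Posterior ∝ prior × likelihood. Numerator for C: 0.42·0.0880716 = 0.0369901.
Normalizing constant: 0.41·0.158585 + 0.17·0.0565724 + 0.42·0.0880716 = 0.111627.
P(C | observation) = 0.0369901 / 0.111627 = 0.331371.

0.3314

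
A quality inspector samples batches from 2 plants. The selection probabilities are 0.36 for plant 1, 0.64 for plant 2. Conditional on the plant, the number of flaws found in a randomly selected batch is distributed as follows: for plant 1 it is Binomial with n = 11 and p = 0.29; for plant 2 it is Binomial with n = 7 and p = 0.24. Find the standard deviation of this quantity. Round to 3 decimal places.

Per component, 1: μ=3.19, E[X²]=12.441; 2: μ=1.68, E[X²]=4.0992.
E[X] = 0.36·3.19 + 0.64·1.68 = 2.2236.
E[X²] = 0.36·12.441 + 0.64·4.0992 = 7.10225.
Var(X) = E[X²] − (E[X])² = 7.10225 − 4.9444 = 2.15785.
SD(X) = √2.15785 = 1.46896.

1.469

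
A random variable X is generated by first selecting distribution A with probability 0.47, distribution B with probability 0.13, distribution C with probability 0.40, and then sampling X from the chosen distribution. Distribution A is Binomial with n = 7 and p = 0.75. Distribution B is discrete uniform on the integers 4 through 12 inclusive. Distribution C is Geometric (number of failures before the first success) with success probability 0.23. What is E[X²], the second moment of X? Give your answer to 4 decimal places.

33.0634

For each component E[X²] = Var + (mean)², giving A: 28.875; B: 70.6667; C: 25.7637.
Overall E[X²] = 0.47·28.875 + 0.13·70.6667 + 0.4·25.7637 = 33.0634.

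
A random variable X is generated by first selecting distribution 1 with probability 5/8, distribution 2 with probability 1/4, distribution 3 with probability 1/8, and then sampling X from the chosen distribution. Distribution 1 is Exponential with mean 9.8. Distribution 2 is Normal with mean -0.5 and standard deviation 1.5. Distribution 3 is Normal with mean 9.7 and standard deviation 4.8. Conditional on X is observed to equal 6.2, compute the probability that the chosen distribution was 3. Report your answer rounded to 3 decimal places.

Likelihoods f(6.2 | ·): 1: 0.0542021; 2: 1.23734e-05; 3: 0.0637111.
Posterior ∝ prior × likelihood. Numerator for 3: 0.125·0.0637111 = 0.00796389.
Normalizing constant: 0.625·0.0542021 + 0.25·1.23734e-05 + 0.125·0.0637111 = 0.0418433.
P(3 | observation) = 0.00796389 / 0.0418433 = 0.190326.

0.190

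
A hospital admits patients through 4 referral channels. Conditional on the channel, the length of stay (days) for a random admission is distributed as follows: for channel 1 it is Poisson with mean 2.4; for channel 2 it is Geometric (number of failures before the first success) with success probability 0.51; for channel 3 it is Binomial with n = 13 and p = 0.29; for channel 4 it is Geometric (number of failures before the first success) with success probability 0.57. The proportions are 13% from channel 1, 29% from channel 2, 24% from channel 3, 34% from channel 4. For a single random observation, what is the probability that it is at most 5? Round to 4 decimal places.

0.9543

Conditional on each channel, P(X ≤ 5): 1: 0.964327; 2: 0.986159; 3: 0.854512; 4: 0.993679.
By total probability, P(X ≤ 5) = 0.13·0.964327 + 0.29·0.986159 + 0.24·0.854512 + 0.34·0.993679 = 0.954282.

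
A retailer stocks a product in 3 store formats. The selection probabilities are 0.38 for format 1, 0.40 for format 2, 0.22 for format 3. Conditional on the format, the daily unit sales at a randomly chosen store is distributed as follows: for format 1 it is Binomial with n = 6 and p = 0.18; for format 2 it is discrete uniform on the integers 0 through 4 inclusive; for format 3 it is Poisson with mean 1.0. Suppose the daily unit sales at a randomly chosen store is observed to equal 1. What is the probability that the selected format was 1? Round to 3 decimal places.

Likelihoods P(X=1 | ·): 1: 0.400399; 2: 0.2; 3: 0.367879.
Posterior ∝ prior × likelihood. Numerator for 1: 0.38·0.400399 = 0.152152.
Normalizing constant: 0.38·0.400399 + 0.4·0.2 + 0.22·0.367879 = 0.313085.
P(1 | observation) = 0.152152 / 0.313085 = 0.485975.

0.486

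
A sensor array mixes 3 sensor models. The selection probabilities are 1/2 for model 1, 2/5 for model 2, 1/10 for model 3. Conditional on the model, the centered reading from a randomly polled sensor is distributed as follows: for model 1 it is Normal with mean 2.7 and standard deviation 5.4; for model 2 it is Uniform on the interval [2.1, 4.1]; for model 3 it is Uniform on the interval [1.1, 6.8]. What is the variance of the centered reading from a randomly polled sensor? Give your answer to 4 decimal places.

Per component, 1: μ=2.7, E[X²]=36.45; 2: μ=3.1, E[X²]=9.94333; 3: μ=3.95, E[X²]=18.31.
E[X] = 0.5·2.7 + 0.4·3.1 + 0.1·3.95 = 2.985.
E[X²] = 0.5·36.45 + 0.4·9.94333 + 0.1·18.31 = 24.0333.
Var(X) = E[X²] − (E[X])² = 24.0333 − 8.91023 = 15.1231.

15.1231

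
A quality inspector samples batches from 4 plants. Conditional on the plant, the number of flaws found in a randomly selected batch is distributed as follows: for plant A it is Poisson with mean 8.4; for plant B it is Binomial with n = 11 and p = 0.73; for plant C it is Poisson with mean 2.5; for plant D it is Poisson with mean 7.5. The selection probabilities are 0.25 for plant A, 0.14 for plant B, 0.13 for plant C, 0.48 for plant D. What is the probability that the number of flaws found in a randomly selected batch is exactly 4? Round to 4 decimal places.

0.0654

Conditional on each plant, P(X = 4): A: 0.0466479; B: 0.00980284; C: 0.133602; D: 0.0729164.
By total probability, P(X = 4) = 0.25·0.0466479 + 0.14·0.00980284 + 0.13·0.133602 + 0.48·0.0729164 = 0.0654025.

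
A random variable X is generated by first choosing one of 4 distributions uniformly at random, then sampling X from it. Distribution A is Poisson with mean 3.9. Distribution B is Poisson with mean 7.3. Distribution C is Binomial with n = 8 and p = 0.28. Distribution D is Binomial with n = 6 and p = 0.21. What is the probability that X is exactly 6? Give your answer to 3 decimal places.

Conditional on each component, P(X = 6): A: 0.0989251; B: 0.141989; C: 0.00699473; D: 8.57661e-05.
By total probability, P(X = 6) = 0.25·0.0989251 + 0.25·0.141989 + 0.25·0.00699473 + 0.25·8.57661e-05 = 0.0619987.

0.062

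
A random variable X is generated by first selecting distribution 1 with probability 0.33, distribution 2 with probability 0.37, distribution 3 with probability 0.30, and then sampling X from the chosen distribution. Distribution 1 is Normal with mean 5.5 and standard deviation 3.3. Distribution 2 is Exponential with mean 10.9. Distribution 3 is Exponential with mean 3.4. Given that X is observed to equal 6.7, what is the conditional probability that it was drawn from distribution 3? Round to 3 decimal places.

Likelihoods f(6.7 | ·): 1: 0.113157; 2: 0.049616; 3: 0.0409926.
Posterior ∝ prior × likelihood. Numerator for 3: 0.3·0.0409926 = 0.0122978.
Normalizing constant: 0.33·0.113157 + 0.37·0.049616 + 0.3·0.0409926 = 0.0679976.
P(3 | observation) = 0.0122978 / 0.0679976 = 0.180856.

0.181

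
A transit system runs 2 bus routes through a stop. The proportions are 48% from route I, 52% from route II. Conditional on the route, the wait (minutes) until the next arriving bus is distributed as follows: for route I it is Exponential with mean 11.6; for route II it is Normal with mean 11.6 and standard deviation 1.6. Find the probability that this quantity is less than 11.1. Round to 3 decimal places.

Conditional on each route, P(X < 11.1): I: 0.615917; II: 0.37733.
By total probability, P(X < 11.1) = 0.48·0.615917 + 0.52·0.37733 = 0.491852.

0.492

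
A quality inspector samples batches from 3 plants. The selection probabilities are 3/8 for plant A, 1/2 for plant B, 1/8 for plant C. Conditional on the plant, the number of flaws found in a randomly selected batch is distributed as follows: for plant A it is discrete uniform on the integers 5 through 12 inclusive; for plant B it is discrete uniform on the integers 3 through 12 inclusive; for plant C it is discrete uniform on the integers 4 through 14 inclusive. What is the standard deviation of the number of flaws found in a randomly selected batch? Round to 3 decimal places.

Per component, A: μ=8.5, E[X²]=77.5; B: μ=7.5, E[X²]=64.5; C: μ=9, E[X²]=91.
E[X] = 0.375·8.5 + 0.5·7.5 + 0.125·9 = 8.0625.
E[X²] = 0.375·77.5 + 0.5·64.5 + 0.125·91 = 72.6875.
Var(X) = E[X²] − (E[X])² = 72.6875 − 65.0039 = 7.68359.
SD(X) = √7.68359 = 2.77193.

2.772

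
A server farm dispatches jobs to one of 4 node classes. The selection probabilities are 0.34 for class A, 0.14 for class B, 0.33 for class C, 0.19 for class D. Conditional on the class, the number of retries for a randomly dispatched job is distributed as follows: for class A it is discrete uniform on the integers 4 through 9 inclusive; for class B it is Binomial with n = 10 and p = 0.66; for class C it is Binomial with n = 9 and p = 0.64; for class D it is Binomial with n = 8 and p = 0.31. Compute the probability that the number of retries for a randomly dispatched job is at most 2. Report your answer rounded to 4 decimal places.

0.1050

Conditional on each class, P(X ≤ 2): A: 0; B: 0.00392189; C: 0.0132818; D: 0.526436.
By total probability, P(X ≤ 2) = 0.34·0 + 0.14·0.00392189 + 0.33·0.0132818 + 0.19·0.526436 = 0.104955.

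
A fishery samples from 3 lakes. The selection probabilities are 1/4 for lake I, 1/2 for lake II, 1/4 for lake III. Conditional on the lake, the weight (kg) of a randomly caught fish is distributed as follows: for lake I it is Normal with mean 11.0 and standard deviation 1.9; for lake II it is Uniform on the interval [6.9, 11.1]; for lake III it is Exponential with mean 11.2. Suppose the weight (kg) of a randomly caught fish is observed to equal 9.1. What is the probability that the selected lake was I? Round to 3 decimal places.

Likelihoods f(9.1 | ·): I: 0.127353; II: 0.238095; III: 0.0396203.
Posterior ∝ prior × likelihood. Numerator for I: 0.25·0.127353 = 0.0318383.
Normalizing constant: 0.25·0.127353 + 0.5·0.238095 + 0.25·0.0396203 = 0.160791.
P(I | observation) = 0.0318383 / 0.160791 = 0.19801.

0.198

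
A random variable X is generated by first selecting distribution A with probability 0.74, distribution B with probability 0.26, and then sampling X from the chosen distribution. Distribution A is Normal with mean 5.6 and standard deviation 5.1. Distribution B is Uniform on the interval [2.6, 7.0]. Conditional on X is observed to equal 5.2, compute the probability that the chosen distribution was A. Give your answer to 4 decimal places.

0.4941

Likelihoods f(5.2 | ·): A: 0.0779837; B: 0.227273.
Posterior ∝ prior × likelihood. Numerator for A: 0.74·0.0779837 = 0.057708.
Normalizing constant: 0.74·0.0779837 + 0.26·0.227273 = 0.116799.
P(A | observation) = 0.057708 / 0.116799 = 0.49408.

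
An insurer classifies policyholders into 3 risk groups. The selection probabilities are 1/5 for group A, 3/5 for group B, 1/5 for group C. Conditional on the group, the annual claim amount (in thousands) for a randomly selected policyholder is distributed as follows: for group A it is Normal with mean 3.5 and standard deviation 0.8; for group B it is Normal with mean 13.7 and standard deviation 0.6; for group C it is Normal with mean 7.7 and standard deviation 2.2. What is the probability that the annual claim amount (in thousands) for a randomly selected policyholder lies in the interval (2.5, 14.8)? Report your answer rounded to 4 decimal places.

0.9569

Conditional on each group, P(2.5 < X < 14.8): A: 0.89435; B: 0.966623; C: 0.990327.
By total probability, P(2.5 < X < 14.8) = 0.2·0.89435 + 0.6·0.966623 + 0.2·0.990327 = 0.95691.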